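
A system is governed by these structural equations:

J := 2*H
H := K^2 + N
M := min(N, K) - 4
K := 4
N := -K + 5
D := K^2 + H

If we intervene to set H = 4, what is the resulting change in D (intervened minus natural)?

-13

The intervention breaks the incoming arrows to H: H := K^2 + N no longer applies, and H = 4.
D = K^2 + H  [with K=4, H=4]  = 20
Without intervention: N = -K + 5  [with K=4]  = 1; H = K^2 + N  [with K=4, N=1]  = 17; D = K^2 + H  [with K=4, H=17]  = 33.
Change = 20 − 33 = -13.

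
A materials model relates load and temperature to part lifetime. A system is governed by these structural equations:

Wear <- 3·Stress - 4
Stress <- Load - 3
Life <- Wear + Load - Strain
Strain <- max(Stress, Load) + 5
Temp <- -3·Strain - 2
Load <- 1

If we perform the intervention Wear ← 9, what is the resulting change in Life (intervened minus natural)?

19

The intervention breaks the incoming arrows to Wear: Wear <- 3·Stress - 4 no longer applies, and Wear = 9.
Stress = Load - 3  [with Load=1]  = -2
Strain = max(Stress, Load) + 5  [with Stress=-2, Load=1]  = 6
Life = Wear + Load - Strain  [with Wear=9, Load=1, Strain=6]  = 4
Without intervention: Stress = Load - 3  [with Load=1]  = -2; Strain = max(Stress, Load) + 5  [with Stress=-2, Load=1]  = 6; Wear = 3·Stress - 4  [with Stress=-2]  = -10; Life = Wear + Load - Strain  [with Wear=-10, Load=1, Strain=6]  = -15.
Change = 4 − (-15) = 19.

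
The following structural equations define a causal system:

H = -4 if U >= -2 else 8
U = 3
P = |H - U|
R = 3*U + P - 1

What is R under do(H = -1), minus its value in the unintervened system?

Under do(H=-1), the mechanism H = -4 if U >= -2 else 8 is discarded; H is fixed at -1.
P = |H - U|  [with H=-1, U=3]  = 4
R = 3*U + P - 1  [with U=3, P=4]  = 12
Without intervention: H = -4 if U >= -2 else 8  [with U=3]  = -4; P = |H - U|  [with H=-4, U=3]  = 7; R = 3*U + P - 1  [with U=3, P=7]  = 15.
Change = 12 − 15 = -3.

-3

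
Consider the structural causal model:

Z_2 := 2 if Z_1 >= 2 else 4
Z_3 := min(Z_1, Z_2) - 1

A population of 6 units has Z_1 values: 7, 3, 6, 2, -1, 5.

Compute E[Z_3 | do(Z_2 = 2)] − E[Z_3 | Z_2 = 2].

Under do(Z_2=2), Z_2's equation is replaced by Z_2=2 for every unit. Per-unit Z_3: 1, 1, 1, 1, -2, 1. Mean = 0.5.
Observing Z_2=2 restricts to units where Z_2's equation naturally yields 2: Z_1 ∈ {7, 3, 6, 2, 5}. In that subpopulation Z_3 = 1, 1, 1, 1, 1, mean 1.
Difference = 0.5 − 1 = -0.5.

-0.5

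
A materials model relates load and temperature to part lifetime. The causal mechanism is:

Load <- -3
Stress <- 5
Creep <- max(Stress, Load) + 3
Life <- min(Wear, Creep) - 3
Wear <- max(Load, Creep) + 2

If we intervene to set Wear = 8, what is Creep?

Under do(Wear=8), the mechanism Wear <- max(Load, Creep) + 2 is discarded; Wear is fixed at 8.
Since Creep is not a descendant of the intervened variable, it is unaffected.
Creep = max(Stress, Load) + 3  [with Stress=5, Load=-3]  = 8

8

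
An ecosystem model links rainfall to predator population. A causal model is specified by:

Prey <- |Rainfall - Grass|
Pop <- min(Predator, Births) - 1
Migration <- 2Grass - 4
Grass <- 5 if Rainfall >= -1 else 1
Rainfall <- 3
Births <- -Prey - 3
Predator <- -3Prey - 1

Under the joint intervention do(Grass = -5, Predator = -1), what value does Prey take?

8

The joint intervention fixes Grass = -5, Predator = -1, removing each variable's own equation.
Prey = |Rainfall - Grass|  [with Rainfall=3, Grass=-5]  = 8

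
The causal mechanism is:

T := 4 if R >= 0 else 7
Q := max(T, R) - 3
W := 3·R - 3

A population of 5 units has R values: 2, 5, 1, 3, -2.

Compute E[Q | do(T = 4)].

1.2

Under do(T=4), T's equation is replaced by T=4 for every unit. Per-unit Q: 1, 2, 1, 1, 1. Mean = 1.2.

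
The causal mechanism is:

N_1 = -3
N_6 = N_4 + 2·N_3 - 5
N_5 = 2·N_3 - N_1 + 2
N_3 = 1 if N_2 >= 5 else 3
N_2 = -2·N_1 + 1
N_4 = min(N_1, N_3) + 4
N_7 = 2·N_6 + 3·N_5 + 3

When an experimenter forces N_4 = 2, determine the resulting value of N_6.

-1

Under do(N_4=2), the mechanism N_4 = min(N_1, N_3) + 4 is discarded; N_4 is fixed at 2.
N_2 = -2·N_1 + 1  [with N_1=-3]  = 7
N_3 = 1 if N_2 >= 5 else 3  [with N_2=7]  = 1
N_6 = N_4 + 2·N_3 - 5  [with N_4=2, N_3=1]  = -1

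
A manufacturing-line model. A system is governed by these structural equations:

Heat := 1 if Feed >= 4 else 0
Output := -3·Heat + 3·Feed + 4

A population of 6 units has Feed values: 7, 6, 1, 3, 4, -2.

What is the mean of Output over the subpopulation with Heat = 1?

E[Output|Heat=1] averages over only the 3 units with Heat=1 (Feed = 7, 6, 4): Output = 22, 19, 13, mean 18.

18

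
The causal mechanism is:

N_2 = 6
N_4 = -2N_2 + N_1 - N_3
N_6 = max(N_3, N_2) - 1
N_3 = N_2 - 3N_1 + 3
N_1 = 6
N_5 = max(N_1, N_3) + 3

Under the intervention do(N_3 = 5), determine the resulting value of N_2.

6

Under do(N_3=5), the mechanism N_3 = N_2 - 3N_1 + 3 is discarded; N_3 is fixed at 5.
Since N_2 is not a descendant of the intervened variable, it is unaffected.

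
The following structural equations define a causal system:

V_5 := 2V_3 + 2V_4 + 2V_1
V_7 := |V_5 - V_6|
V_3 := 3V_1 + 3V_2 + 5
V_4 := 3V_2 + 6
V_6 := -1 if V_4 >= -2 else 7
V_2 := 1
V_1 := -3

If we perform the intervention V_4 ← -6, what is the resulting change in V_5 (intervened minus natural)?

Intervening sets V_4 = -6 and removes its equation (V_4 := 3V_2 + 6).
V_3 = 3V_1 + 3V_2 + 5  [with V_1=-3, V_2=1]  = -1
V_5 = 2V_3 + 2V_4 + 2V_1  [with V_3=-1, V_4=-6, V_1=-3]  = -20
Without intervention: V_3 = 3V_1 + 3V_2 + 5  [with V_1=-3, V_2=1]  = -1; V_4 = 3V_2 + 6  [with V_2=1]  = 9; V_5 = 2V_3 + 2V_4 + 2V_1  [with V_3=-1, V_4=9, V_1=-3]  = 10.
Change = -20 − 10 = -30.

-30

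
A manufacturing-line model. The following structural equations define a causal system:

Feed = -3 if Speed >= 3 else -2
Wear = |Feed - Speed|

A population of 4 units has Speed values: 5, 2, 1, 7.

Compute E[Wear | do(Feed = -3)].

6.75

Under do(Feed=-3), Feed's equation is replaced by Feed=-3 for every unit. Per-unit Wear: 8, 5, 4, 10. Mean = 6.75.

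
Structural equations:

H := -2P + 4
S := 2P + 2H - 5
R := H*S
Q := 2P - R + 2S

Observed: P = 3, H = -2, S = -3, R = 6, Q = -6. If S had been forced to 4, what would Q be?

22

do(S=4) replaces the equation S := 2P + 2H - 5 with the constant S = 4.
H = -2P + 4  [with P=3]  = -2
R = H*S  [with H=-2, S=4]  = -8
Q = 2P - R + 2S  [with P=3, R=-8, S=4]  = 22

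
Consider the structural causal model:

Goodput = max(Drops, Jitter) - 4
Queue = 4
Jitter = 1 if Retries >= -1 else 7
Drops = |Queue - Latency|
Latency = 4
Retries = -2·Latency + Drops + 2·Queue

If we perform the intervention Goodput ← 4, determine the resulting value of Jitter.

1

do(Goodput=4) replaces the equation Goodput = max(Drops, Jitter) - 4 with the constant Goodput = 4.
Since Jitter is not a descendant of the intervened variable, it is unaffected.
Drops = |Queue - Latency|  [with Queue=4, Latency=4]  = 0
Retries = -2·Latency + Drops + 2·Queue  [with Latency=4, Drops=0, Queue=4]  = 0
Jitter = 1 if Retries >= -1 else 7  [with Retries=0]  = 1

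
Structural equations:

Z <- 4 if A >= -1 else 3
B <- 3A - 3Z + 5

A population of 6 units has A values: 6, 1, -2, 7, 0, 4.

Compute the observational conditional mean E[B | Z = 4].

Conditioning on Z=4 selects the 5 unit(s) with A ∈ {6, 1, 7, 0, 4}. Their B values: 11, -4, 14, -7, 5. Mean = 3.8.

3.8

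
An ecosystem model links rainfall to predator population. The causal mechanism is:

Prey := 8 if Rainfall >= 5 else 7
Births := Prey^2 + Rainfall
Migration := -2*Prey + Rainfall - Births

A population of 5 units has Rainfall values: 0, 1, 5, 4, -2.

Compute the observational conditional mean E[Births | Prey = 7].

49.75

Conditioning on Prey=7 selects the 4 unit(s) with Rainfall ∈ {0, 1, 4, -2}. Their Births values: 49, 50, 53, 47. Mean = 49.75.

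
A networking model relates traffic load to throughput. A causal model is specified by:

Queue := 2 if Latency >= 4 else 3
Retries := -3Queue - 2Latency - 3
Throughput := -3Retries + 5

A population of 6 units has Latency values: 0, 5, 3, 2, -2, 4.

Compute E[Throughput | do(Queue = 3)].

do(Queue=3) breaks Queue's dependence on Latency. With Queue=3 fixed, Throughput across the units is 41, 71, 59, 53, 29, 65, mean 53.

53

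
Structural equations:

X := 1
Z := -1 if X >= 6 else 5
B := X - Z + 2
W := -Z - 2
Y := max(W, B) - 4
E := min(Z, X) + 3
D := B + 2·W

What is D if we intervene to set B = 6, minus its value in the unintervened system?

8

The intervention breaks the incoming arrows to B: B := X - Z + 2 no longer applies, and B = 6.
Z = -1 if X >= 6 else 5  [with X=1]  = 5
W = -Z - 2  [with Z=5]  = -7
D = B + 2·W  [with B=6, W=-7]  = -8
Without intervention: Z = -1 if X >= 6 else 5  [with X=1]  = 5; B = X - Z + 2  [with X=1, Z=5]  = -2; W = -Z - 2  [with Z=5]  = -7; D = B + 2·W  [with B=-2, W=-7]  = -16.
Change = -8 − (-16) = 8.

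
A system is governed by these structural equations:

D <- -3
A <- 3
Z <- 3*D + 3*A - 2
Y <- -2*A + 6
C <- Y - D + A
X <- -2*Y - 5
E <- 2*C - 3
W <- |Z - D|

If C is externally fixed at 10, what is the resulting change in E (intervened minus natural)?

8

Under do(C=10), the mechanism C <- Y - D + A is discarded; C is fixed at 10.
E = 2*C - 3  [with C=10]  = 17
Without intervention: Y = -2*A + 6  [with A=3]  = 0; C = Y - D + A  [with Y=0, D=-3, A=3]  = 6; E = 2*C - 3  [with C=6]  = 9.
Change = 17 − 9 = 8.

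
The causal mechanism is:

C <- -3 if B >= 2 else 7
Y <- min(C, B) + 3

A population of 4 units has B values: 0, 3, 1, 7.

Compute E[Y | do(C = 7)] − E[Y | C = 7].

2.25

The intervention sets C=7 in all 4 units regardless of B. Recomputing Y per unit gives 3, 6, 4, 10; average 5.75.
Conditioning on C=7 selects the 2 unit(s) with B ∈ {0, 1}. Their Y values: 3, 4. Mean = 3.5.
Difference = 5.75 − 3.5 = 2.25.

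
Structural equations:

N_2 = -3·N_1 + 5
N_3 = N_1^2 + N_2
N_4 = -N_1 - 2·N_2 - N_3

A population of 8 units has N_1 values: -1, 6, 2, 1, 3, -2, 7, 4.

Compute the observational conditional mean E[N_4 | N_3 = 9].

-11.5

Conditioning on N_3=9 selects the 2 unit(s) with N_1 ∈ {-1, 4}. Their N_4 values: -24, 1. Mean = -11.5.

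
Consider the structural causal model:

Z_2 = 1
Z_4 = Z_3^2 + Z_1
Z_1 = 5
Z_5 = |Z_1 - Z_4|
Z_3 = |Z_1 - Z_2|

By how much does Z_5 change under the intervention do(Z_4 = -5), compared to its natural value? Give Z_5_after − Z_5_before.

-6

Intervening sets Z_4 = -5 and removes its equation (Z_4 = Z_3^2 + Z_1).
Z_5 = |Z_1 - Z_4|  [with Z_1=5, Z_4=-5]  = 10
Without intervention: Z_3 = |Z_1 - Z_2|  [with Z_1=5, Z_2=1]  = 4; Z_4 = Z_3^2 + Z_1  [with Z_3=4, Z_1=5]  = 21; Z_5 = |Z_1 - Z_4|  [with Z_1=5, Z_4=21]  = 16.
Change = 10 − 16 = -6.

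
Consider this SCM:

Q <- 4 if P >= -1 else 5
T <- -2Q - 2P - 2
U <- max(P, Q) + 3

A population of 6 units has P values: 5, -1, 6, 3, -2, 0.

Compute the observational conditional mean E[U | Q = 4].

Conditioning on Q=4 selects the 5 unit(s) with P ∈ {5, -1, 6, 3, 0}. Their U values: 8, 7, 9, 7, 7. Mean = 7.6.

7.6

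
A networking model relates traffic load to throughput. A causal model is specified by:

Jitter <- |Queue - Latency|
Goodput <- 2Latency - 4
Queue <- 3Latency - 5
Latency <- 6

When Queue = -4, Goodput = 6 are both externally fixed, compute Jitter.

The joint intervention fixes Queue = -4, Goodput = 6, removing each variable's own equation.
Jitter = |Queue - Latency|  [with Queue=-4, Latency=6]  = 10

10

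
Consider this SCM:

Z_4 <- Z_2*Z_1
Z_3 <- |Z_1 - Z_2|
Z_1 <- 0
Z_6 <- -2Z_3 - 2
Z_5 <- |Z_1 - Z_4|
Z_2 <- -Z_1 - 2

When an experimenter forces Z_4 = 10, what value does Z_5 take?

Intervening sets Z_4 = 10 and removes its equation (Z_4 <- Z_2*Z_1).
Z_5 = |Z_1 - Z_4|  [with Z_1=0, Z_4=10]  = 10

10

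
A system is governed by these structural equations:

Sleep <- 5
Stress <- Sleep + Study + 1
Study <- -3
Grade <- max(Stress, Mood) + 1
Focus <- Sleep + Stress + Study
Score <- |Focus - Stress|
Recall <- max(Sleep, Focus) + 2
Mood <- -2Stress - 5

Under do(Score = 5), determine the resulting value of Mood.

The intervention breaks the incoming arrows to Score: Score <- |Focus - Stress| no longer applies, and Score = 5.
Since Mood is not a descendant of the intervened variable, it is unaffected.
Stress = Sleep + Study + 1  [with Sleep=5, Study=-3]  = 3
Mood = -2Stress - 5  [with Stress=3]  = -11

-11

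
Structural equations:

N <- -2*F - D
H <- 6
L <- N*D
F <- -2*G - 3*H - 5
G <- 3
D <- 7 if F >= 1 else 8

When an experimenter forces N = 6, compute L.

The intervention breaks the incoming arrows to N: N <- -2*F - D no longer applies, and N = 6.
F = -2*G - 3*H - 5  [with G=3, H=6]  = -29
D = 7 if F >= 1 else 8  [with F=-29]  = 8
L = N*D  [with N=6, D=8]  = 48

48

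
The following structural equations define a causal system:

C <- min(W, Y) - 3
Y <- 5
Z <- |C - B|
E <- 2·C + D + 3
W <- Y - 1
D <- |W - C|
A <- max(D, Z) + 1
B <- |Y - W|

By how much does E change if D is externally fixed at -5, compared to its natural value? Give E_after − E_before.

The intervention breaks the incoming arrows to D: D <- |W - C| no longer applies, and D = -5.
W = Y - 1  [with Y=5]  = 4
C = min(W, Y) - 3  [with W=4, Y=5]  = 1
E = 2·C + D + 3  [with C=1, D=-5]  = 0
Without intervention: W = Y - 1  [with Y=5]  = 4; C = min(W, Y) - 3  [with W=4, Y=5]  = 1; D = |W - C|  [with W=4, C=1]  = 3; E = 2·C + D + 3  [with C=1, D=3]  = 8.
Change = 0 − 8 = -8.

-8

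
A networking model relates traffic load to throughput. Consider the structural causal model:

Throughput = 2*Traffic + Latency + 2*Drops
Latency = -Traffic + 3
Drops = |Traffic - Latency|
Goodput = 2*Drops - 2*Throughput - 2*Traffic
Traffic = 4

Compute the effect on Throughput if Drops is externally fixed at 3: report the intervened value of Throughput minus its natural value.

-4

The intervention breaks the incoming arrows to Drops: Drops = |Traffic - Latency| no longer applies, and Drops = 3.
Latency = -Traffic + 3  [with Traffic=4]  = -1
Throughput = 2*Traffic + Latency + 2*Drops  [with Traffic=4, Latency=-1, Drops=3]  = 13
Without intervention: Latency = -Traffic + 3  [with Traffic=4]  = -1; Drops = |Traffic - Latency|  [with Traffic=4, Latency=-1]  = 5; Throughput = 2*Traffic + Latency + 2*Drops  [with Traffic=4, Latency=-1, Drops=5]  = 17.
Change = 13 − 17 = -4.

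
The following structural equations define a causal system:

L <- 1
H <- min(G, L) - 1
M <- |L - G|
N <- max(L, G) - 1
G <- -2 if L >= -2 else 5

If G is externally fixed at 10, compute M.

do(G=10) replaces the equation G <- -2 if L >= -2 else 5 with the constant G = 10.
M = |L - G|  [with L=1, G=10]  = 9

9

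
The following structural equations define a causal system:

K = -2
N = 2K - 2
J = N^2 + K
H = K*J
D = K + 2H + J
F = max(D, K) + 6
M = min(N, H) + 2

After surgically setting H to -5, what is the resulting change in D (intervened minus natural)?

Intervening sets H = -5 and removes its equation (H = K*J).
N = 2K - 2  [with K=-2]  = -6
J = N^2 + K  [with N=-6, K=-2]  = 34
D = K + 2H + J  [with K=-2, H=-5, J=34]  = 22
Without intervention: N = 2K - 2  [with K=-2]  = -6; J = N^2 + K  [with N=-6, K=-2]  = 34; H = K*J  [with K=-2, J=34]  = -68; D = K + 2H + J  [with K=-2, H=-68, J=34]  = -104.
Change = 22 − (-104) = 126.

126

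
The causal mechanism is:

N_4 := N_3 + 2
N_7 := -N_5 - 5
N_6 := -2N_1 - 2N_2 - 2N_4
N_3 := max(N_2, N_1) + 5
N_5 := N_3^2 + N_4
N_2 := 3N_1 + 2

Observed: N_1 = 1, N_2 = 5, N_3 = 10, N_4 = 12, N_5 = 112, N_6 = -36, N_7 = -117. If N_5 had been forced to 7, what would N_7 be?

-12

Under do(N_5=7), the mechanism N_5 := N_3^2 + N_4 is discarded; N_5 is fixed at 7.
N_7 = -N_5 - 5  [with N_5=7]  = -12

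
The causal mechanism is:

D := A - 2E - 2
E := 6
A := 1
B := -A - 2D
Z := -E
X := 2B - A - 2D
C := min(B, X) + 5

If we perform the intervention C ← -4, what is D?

do(C=-4) replaces the equation C := min(B, X) + 5 with the constant C = -4.
D is not downstream of the intervention, so its value is determined by the original equations.
D = A - 2E - 2  [with A=1, E=6]  = -13

-13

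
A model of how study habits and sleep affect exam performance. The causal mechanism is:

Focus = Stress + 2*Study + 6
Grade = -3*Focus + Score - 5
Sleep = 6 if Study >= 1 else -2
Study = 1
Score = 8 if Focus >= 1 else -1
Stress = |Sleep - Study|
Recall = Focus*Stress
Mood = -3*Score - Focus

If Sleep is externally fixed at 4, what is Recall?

33

Under do(Sleep=4), the mechanism Sleep = 6 if Study >= 1 else -2 is discarded; Sleep is fixed at 4.
Stress = |Sleep - Study|  [with Sleep=4, Study=1]  = 3
Focus = Stress + 2*Study + 6  [with Stress=3, Study=1]  = 11
Recall = Focus*Stress  [with Focus=11, Stress=3]  = 33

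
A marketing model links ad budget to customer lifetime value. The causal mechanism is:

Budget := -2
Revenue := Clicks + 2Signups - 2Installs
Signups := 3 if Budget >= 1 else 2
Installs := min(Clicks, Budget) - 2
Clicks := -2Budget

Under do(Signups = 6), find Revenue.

Intervening sets Signups = 6 and removes its equation (Signups := 3 if Budget >= 1 else 2).
Clicks = -2Budget  [with Budget=-2]  = 4
Installs = min(Clicks, Budget) - 2  [with Clicks=4, Budget=-2]  = -4
Revenue = Clicks + 2Signups - 2Installs  [with Clicks=4, Signups=6, Installs=-4]  = 24

24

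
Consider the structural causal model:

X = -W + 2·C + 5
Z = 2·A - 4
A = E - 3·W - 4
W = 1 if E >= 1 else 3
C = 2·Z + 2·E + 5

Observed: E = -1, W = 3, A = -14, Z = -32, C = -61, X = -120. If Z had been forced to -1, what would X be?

4

Under do(Z=-1), the mechanism Z = 2·A - 4 is discarded; Z is fixed at -1.
W = 1 if E >= 1 else 3  [with E=-1]  = 3
C = 2·Z + 2·E + 5  [with Z=-1, E=-1]  = 1
X = -W + 2·C + 5  [with W=3, C=1]  = 4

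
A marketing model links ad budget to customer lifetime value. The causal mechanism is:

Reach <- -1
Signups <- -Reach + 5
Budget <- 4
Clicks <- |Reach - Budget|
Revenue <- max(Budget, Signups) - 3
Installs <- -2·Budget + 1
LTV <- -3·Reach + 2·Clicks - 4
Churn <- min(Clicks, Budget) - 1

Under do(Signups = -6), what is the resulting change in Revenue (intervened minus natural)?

Under do(Signups=-6), the mechanism Signups <- -Reach + 5 is discarded; Signups is fixed at -6.
Revenue = max(Budget, Signups) - 3  [with Budget=4, Signups=-6]  = 1
Without intervention: Signups = -Reach + 5  [with Reach=-1]  = 6; Revenue = max(Budget, Signups) - 3  [with Budget=4, Signups=6]  = 3.
Change = 1 − 3 = -2.

-2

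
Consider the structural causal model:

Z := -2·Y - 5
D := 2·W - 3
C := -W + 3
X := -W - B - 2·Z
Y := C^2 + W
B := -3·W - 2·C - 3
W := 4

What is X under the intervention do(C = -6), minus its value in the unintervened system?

130

Under do(C=-6), the mechanism C := -W + 3 is discarded; C is fixed at -6.
B = -3·W - 2·C - 3  [with W=4, C=-6]  = -3
Y = C^2 + W  [with C=-6, W=4]  = 40
Z = -2·Y - 5  [with Y=40]  = -85
X = -W - B - 2·Z  [with W=4, B=-3, Z=-85]  = 169
Without intervention: C = -W + 3  [with W=4]  = -1; B = -3·W - 2·C - 3  [with W=4, C=-1]  = -13; Y = C^2 + W  [with C=-1, W=4]  = 5; Z = -2·Y - 5  [with Y=5]  = -15; X = -W - B - 2·Z  [with W=4, B=-13, Z=-15]  = 39.
Change = 169 − 39 = 130.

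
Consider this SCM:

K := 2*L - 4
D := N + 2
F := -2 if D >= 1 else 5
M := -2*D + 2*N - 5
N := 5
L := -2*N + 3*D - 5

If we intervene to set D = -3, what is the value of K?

Under do(D=-3), the mechanism D := N + 2 is discarded; D is fixed at -3.
L = -2*N + 3*D - 5  [with N=5, D=-3]  = -24
K = 2*L - 4  [with L=-24]  = -52

-52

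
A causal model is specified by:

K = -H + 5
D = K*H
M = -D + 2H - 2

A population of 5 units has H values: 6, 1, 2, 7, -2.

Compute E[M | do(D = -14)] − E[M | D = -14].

0.6

The intervention sets D=-14 in all 5 units regardless of H. Recomputing M per unit gives 24, 14, 16, 26, 8; average 17.6.
E[M|D=-14] averages over only the 2 units with D=-14 (H = 7, -2): M = 26, 8, mean 17.
Difference = 17.6 − 17 = 0.6.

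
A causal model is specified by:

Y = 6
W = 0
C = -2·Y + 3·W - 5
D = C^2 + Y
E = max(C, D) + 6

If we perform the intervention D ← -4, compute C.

-17

Under do(D=-4), the mechanism D = C^2 + Y is discarded; D is fixed at -4.
Since C is not a descendant of the intervened variable, it is unaffected.
C = -2·Y + 3·W - 5  [with Y=6, W=0]  = -17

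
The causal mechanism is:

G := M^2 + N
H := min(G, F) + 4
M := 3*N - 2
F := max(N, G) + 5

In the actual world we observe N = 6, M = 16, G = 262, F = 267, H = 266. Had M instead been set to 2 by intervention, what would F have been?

15

Under do(M=2), the mechanism M := 3*N - 2 is discarded; M is fixed at 2.
G = M^2 + N  [with M=2, N=6]  = 10
F = max(N, G) + 5  [with N=6, G=10]  = 15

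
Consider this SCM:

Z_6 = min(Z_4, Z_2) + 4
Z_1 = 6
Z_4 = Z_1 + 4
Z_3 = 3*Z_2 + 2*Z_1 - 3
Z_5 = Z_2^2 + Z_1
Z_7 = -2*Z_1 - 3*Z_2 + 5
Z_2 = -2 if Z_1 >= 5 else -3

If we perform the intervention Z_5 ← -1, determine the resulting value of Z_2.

Under do(Z_5=-1), the mechanism Z_5 = Z_2^2 + Z_1 is discarded; Z_5 is fixed at -1.
No directed path runs from Z_5 to Z_2, so Z_2 keeps its natural value.
Z_2 = -2 if Z_1 >= 5 else -3  [with Z_1=6]  = -2

-2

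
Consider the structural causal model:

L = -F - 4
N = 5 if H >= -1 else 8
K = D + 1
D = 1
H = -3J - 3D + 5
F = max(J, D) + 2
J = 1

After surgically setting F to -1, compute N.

5

Intervening sets F = -1 and removes its equation (F = max(J, D) + 2).
No directed path runs from F to N, so N keeps its natural value.
H = -3J - 3D + 5  [with J=1, D=1]  = -1
N = 5 if H >= -1 else 8  [with H=-1]  = 5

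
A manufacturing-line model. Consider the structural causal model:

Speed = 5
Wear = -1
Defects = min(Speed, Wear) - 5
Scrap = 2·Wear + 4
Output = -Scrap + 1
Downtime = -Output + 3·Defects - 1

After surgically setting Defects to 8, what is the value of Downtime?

The intervention breaks the incoming arrows to Defects: Defects = min(Speed, Wear) - 5 no longer applies, and Defects = 8.
Scrap = 2·Wear + 4  [with Wear=-1]  = 2
Output = -Scrap + 1  [with Scrap=2]  = -1
Downtime = -Output + 3·Defects - 1  [with Output=-1, Defects=8]  = 24

24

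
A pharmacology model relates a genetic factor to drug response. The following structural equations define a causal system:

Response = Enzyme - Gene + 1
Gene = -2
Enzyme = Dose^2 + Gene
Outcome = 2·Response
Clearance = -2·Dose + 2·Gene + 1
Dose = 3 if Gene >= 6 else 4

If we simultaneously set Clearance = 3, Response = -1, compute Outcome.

Setting Clearance = 3, Response = -1 by intervention discards those variables' equations.
Outcome = 2·Response  [with Response=-1]  = -2

-2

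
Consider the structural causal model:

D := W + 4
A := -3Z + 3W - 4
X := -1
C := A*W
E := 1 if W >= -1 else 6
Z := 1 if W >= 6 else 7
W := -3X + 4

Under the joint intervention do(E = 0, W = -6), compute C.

258

Under do(E = 0, W = -6), each intervened variable's structural equation is replaced by its fixed value.
Z = 1 if W >= 6 else 7  [with W=-6]  = 7
A = -3Z + 3W - 4  [with Z=7, W=-6]  = -43
C = A*W  [with A=-43, W=-6]  = 258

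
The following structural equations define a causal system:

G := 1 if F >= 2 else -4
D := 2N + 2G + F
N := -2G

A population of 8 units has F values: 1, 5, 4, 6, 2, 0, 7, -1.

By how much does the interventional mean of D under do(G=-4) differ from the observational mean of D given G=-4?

3

do(G=-4) breaks G's dependence on F. With G=-4 fixed, D across the units is 9, 13, 12, 14, 10, 8, 15, 7, mean 11.
E[D|G=-4] averages over only the 3 units with G=-4 (F = 1, 0, -1): D = 9, 8, 7, mean 8.
Difference = 11 − 8 = 3.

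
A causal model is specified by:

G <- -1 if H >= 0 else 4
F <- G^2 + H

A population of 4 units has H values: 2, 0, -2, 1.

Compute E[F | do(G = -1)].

1.25

Under do(G=-1), G's equation is replaced by G=-1 for every unit. Per-unit F: 3, 1, -1, 2. Mean = 1.25.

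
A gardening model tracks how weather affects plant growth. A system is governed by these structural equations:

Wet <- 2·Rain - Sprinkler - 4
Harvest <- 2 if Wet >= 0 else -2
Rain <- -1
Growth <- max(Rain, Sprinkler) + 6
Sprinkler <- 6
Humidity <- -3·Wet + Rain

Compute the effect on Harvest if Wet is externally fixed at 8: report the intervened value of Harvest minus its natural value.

4

The intervention breaks the incoming arrows to Wet: Wet <- 2·Rain - Sprinkler - 4 no longer applies, and Wet = 8.
Harvest = 2 if Wet >= 0 else -2  [with Wet=8]  = 2
Without intervention: Wet = 2·Rain - Sprinkler - 4  [with Rain=-1, Sprinkler=6]  = -12; Harvest = 2 if Wet >= 0 else -2  [with Wet=-12]  = -2.
Change = 2 − (-2) = 4.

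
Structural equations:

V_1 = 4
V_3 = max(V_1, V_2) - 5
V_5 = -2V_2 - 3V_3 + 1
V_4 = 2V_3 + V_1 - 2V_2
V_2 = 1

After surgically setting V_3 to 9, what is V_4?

The intervention breaks the incoming arrows to V_3: V_3 = max(V_1, V_2) - 5 no longer applies, and V_3 = 9.
V_4 = 2V_3 + V_1 - 2V_2  [with V_3=9, V_1=4, V_2=1]  = 20

20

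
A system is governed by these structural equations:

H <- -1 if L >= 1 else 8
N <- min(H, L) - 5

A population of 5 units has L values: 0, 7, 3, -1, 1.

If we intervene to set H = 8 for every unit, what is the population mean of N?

-3

Every unit gets H=8 under the intervention. N values become -5, 2, -2, -6, -4; E[N|do(H=8)] = -3.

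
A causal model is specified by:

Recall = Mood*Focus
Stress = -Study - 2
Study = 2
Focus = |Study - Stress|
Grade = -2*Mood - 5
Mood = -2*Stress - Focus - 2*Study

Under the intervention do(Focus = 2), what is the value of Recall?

4

do(Focus=2) replaces the equation Focus = |Study - Stress| with the constant Focus = 2.
Stress = -Study - 2  [with Study=2]  = -4
Mood = -2*Stress - Focus - 2*Study  [with Stress=-4, Focus=2, Study=2]  = 2
Recall = Mood*Focus  [with Mood=2, Focus=2]  = 4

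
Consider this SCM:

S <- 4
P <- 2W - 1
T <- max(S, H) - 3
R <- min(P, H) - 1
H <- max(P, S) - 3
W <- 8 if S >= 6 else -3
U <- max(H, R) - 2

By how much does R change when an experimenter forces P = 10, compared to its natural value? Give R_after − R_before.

The intervention breaks the incoming arrows to P: P <- 2W - 1 no longer applies, and P = 10.
H = max(P, S) - 3  [with P=10, S=4]  = 7
R = min(P, H) - 1  [with P=10, H=7]  = 6
Without intervention: W = 8 if S >= 6 else -3  [with S=4]  = -3; P = 2W - 1  [with W=-3]  = -7; H = max(P, S) - 3  [with P=-7, S=4]  = 1; R = min(P, H) - 1  [with P=-7, H=1]  = -8.
Change = 6 − (-8) = 14.

14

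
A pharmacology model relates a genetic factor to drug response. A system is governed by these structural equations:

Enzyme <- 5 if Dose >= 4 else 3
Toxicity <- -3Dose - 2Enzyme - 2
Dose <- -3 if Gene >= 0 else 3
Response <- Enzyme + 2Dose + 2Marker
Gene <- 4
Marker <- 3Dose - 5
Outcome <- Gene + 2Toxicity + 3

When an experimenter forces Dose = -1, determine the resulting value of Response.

do(Dose=-1) replaces the equation Dose <- -3 if Gene >= 0 else 3 with the constant Dose = -1.
Enzyme = 5 if Dose >= 4 else 3  [with Dose=-1]  = 3
Marker = 3Dose - 5  [with Dose=-1]  = -8
Response = Enzyme + 2Dose + 2Marker  [with Enzyme=3, Dose=-1, Marker=-8]  = -15

-15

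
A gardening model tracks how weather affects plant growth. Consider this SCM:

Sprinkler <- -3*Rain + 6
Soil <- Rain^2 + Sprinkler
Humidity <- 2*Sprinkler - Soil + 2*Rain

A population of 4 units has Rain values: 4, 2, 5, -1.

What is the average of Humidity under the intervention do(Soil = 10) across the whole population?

-8

do(Soil=10) breaks Soil's dependence on Rain. With Soil=10 fixed, Humidity across the units is -14, -6, -18, 6, mean -8.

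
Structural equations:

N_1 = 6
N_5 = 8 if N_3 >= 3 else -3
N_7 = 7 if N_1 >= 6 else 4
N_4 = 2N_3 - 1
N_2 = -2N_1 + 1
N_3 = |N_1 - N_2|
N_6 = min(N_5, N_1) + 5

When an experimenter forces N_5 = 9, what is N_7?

Under do(N_5=9), the mechanism N_5 = 8 if N_3 >= 3 else -3 is discarded; N_5 is fixed at 9.
Since N_7 is not a descendant of the intervened variable, it is unaffected.
N_7 = 7 if N_1 >= 6 else 4  [with N_1=6]  = 7

7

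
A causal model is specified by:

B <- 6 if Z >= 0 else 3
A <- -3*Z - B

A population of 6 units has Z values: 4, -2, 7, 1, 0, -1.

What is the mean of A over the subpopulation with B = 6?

-15

Conditioning on B=6 selects the 4 unit(s) with Z ∈ {4, 7, 1, 0}. Their A values: -18, -27, -9, -6. Mean = -15.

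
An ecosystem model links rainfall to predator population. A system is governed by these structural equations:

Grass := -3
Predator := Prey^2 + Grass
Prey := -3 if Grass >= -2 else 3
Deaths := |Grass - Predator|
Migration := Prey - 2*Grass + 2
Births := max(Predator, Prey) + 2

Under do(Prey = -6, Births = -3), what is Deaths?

36

Setting Prey = -6, Births = -3 by intervention discards those variables' equations.
Predator = Prey^2 + Grass  [with Prey=-6, Grass=-3]  = 33
Deaths = |Grass - Predator|  [with Grass=-3, Predator=33]  = 36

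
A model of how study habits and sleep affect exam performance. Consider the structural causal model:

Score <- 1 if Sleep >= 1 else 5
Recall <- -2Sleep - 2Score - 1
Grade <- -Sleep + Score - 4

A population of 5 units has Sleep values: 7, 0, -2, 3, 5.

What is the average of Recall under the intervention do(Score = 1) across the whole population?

-8.2

Under do(Score=1), Score's equation is replaced by Score=1 for every unit. Per-unit Recall: -17, -3, 1, -9, -13. Mean = -8.2.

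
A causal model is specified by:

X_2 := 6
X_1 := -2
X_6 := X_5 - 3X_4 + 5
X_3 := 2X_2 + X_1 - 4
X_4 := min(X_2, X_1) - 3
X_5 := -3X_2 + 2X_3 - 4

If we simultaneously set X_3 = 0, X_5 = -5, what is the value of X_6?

Setting X_3 = 0, X_5 = -5 by intervention discards those variables' equations.
X_4 = min(X_2, X_1) - 3  [with X_2=6, X_1=-2]  = -5
X_6 = X_5 - 3X_4 + 5  [with X_5=-5, X_4=-5]  = 15

15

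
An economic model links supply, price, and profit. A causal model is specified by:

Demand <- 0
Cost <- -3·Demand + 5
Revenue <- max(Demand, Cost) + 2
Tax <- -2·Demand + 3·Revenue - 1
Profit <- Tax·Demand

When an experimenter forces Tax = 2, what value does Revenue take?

Under do(Tax=2), the mechanism Tax <- -2·Demand + 3·Revenue - 1 is discarded; Tax is fixed at 2.
Since Revenue is not a descendant of the intervened variable, it is unaffected.
Cost = -3·Demand + 5  [with Demand=0]  = 5
Revenue = max(Demand, Cost) + 2  [with Demand=0, Cost=5]  = 7

7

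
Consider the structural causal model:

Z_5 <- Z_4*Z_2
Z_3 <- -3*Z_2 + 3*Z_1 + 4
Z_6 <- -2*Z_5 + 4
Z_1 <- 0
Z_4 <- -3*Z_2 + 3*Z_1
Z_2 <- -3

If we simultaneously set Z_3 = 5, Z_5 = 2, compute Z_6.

0

Setting Z_3 = 5, Z_5 = 2 by intervention discards those variables' equations.
Z_6 = -2*Z_5 + 4  [with Z_5=2]  = 0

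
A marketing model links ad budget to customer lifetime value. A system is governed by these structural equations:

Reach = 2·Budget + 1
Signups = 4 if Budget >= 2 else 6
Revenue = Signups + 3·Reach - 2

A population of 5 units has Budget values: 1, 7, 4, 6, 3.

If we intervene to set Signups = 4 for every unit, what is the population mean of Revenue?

Under do(Signups=4), Signups's equation is replaced by Signups=4 for every unit. Per-unit Revenue: 11, 47, 29, 41, 23. Mean = 30.2.

30.2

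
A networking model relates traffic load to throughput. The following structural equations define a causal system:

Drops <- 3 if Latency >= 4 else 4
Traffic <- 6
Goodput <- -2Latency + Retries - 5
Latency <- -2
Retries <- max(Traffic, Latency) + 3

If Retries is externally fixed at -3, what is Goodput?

-4

Intervening sets Retries = -3 and removes its equation (Retries <- max(Traffic, Latency) + 3).
Goodput = -2Latency + Retries - 5  [with Latency=-2, Retries=-3]  = -4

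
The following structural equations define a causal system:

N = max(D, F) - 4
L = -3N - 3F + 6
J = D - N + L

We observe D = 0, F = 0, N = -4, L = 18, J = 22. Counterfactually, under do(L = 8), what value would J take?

12

Intervening sets L = 8 and removes its equation (L = -3N - 3F + 6).
N = max(D, F) - 4  [with D=0, F=0]  = -4
J = D - N + L  [with D=0, N=-4, L=8]  = 12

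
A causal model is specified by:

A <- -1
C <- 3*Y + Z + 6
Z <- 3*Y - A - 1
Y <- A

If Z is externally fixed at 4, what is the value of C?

7

The intervention breaks the incoming arrows to Z: Z <- 3*Y - A - 1 no longer applies, and Z = 4.
Y = A  [with A=-1]  = -1
C = 3*Y + Z + 6  [with Y=-1, Z=4]  = 7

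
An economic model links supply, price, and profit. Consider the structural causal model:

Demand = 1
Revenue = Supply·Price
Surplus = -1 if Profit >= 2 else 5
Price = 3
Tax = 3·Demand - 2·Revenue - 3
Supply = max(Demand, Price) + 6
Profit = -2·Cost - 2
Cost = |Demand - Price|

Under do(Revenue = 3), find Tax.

-6

The intervention breaks the incoming arrows to Revenue: Revenue = Supply·Price no longer applies, and Revenue = 3.
Tax = 3·Demand - 2·Revenue - 3  [with Demand=1, Revenue=3]  = -6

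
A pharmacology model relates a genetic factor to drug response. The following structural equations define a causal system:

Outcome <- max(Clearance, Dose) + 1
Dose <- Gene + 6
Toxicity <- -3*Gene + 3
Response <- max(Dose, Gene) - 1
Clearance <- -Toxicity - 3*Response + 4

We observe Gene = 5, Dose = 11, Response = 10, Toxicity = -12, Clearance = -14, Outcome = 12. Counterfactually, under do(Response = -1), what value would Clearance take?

do(Response=-1) replaces the equation Response <- max(Dose, Gene) - 1 with the constant Response = -1.
Toxicity = -3*Gene + 3  [with Gene=5]  = -12
Clearance = -Toxicity - 3*Response + 4  [with Toxicity=-12, Response=-1]  = 19

19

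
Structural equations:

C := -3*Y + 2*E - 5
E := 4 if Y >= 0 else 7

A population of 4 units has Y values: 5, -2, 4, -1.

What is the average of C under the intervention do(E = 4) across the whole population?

do(E=4) breaks E's dependence on Y. With E=4 fixed, C across the units is -12, 9, -9, 6, mean -1.5.

-1.5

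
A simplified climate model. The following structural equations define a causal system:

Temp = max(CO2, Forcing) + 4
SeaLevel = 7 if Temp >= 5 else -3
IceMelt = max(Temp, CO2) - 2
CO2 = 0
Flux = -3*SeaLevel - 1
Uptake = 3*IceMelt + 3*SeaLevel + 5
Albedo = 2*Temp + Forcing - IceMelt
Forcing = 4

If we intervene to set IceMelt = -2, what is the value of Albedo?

22

Intervening sets IceMelt = -2 and removes its equation (IceMelt = max(Temp, CO2) - 2).
Temp = max(CO2, Forcing) + 4  [with CO2=0, Forcing=4]  = 8
Albedo = 2*Temp + Forcing - IceMelt  [with Temp=8, Forcing=4, IceMelt=-2]  = 22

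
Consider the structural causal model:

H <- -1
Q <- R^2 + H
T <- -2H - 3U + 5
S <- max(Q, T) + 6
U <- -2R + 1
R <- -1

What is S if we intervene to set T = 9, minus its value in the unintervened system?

The intervention breaks the incoming arrows to T: T <- -2H - 3U + 5 no longer applies, and T = 9.
Q = R^2 + H  [with R=-1, H=-1]  = 0
S = max(Q, T) + 6  [with Q=0, T=9]  = 15
Without intervention: Q = R^2 + H  [with R=-1, H=-1]  = 0; U = -2R + 1  [with R=-1]  = 3; T = -2H - 3U + 5  [with H=-1, U=3]  = -2; S = max(Q, T) + 6  [with Q=0, T=-2]  = 6.
Change = 15 − 6 = 9.

9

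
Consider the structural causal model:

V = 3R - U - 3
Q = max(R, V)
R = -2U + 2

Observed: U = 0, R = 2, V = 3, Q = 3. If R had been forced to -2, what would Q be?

-2

Under do(R=-2), the mechanism R = -2U + 2 is discarded; R is fixed at -2.
V = 3R - U - 3  [with R=-2, U=0]  = -9
Q = max(R, V)  [with R=-2, V=-9]  = -2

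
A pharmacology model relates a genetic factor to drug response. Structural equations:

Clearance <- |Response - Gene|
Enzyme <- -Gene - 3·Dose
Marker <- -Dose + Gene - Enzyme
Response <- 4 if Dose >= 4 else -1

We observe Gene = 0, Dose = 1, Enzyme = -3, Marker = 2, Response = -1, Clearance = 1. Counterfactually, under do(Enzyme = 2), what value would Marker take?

The intervention breaks the incoming arrows to Enzyme: Enzyme <- -Gene - 3·Dose no longer applies, and Enzyme = 2.
Marker = -Dose + Gene - Enzyme  [with Dose=1, Gene=0, Enzyme=2]  = -3

-3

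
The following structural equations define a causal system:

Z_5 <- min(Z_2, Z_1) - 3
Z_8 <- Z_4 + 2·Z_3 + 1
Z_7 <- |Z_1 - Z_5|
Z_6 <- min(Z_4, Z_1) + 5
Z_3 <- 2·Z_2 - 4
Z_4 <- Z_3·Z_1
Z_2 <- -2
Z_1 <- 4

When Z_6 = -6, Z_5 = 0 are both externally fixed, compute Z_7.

4

Setting Z_6 = -6, Z_5 = 0 by intervention discards those variables' equations.
Z_7 = |Z_1 - Z_5|  [with Z_1=4, Z_5=0]  = 4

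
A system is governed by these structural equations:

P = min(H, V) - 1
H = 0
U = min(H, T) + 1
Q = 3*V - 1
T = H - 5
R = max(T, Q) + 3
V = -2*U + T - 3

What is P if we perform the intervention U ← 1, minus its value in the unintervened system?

The intervention breaks the incoming arrows to U: U = min(H, T) + 1 no longer applies, and U = 1.
T = H - 5  [with H=0]  = -5
V = -2*U + T - 3  [with U=1, T=-5]  = -10
P = min(H, V) - 1  [with H=0, V=-10]  = -11
Without intervention: T = H - 5  [with H=0]  = -5; U = min(H, T) + 1  [with H=0, T=-5]  = -4; V = -2*U + T - 3  [with U=-4, T=-5]  = 0; P = min(H, V) - 1  [with H=0, V=0]  = -1.
Change = -11 − (-1) = -10.

-10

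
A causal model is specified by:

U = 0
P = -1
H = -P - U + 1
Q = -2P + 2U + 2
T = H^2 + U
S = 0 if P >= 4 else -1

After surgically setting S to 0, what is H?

do(S=0) replaces the equation S = 0 if P >= 4 else -1 with the constant S = 0.
H is not downstream of the intervention, so its value is determined by the original equations.
H = -P - U + 1  [with P=-1, U=0]  = 2

2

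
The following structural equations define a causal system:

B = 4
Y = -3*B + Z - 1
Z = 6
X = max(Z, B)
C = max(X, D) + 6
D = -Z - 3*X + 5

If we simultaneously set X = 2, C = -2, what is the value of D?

-7

Setting X = 2, C = -2 by intervention discards those variables' equations.
D = -Z - 3*X + 5  [with Z=6, X=2]  = -7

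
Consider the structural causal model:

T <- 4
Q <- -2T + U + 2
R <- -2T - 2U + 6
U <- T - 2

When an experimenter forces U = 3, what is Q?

The intervention breaks the incoming arrows to U: U <- T - 2 no longer applies, and U = 3.
Q = -2T + U + 2  [with T=4, U=3]  = -3

-3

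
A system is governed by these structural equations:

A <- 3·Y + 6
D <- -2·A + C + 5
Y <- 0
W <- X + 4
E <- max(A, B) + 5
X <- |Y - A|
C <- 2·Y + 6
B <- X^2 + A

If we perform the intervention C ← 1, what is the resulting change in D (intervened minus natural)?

do(C=1) replaces the equation C <- 2·Y + 6 with the constant C = 1.
A = 3·Y + 6  [with Y=0]  = 6
D = -2·A + C + 5  [with A=6, C=1]  = -6
Without intervention: C = 2·Y + 6  [with Y=0]  = 6; A = 3·Y + 6  [with Y=0]  = 6; D = -2·A + C + 5  [with A=6, C=6]  = -1.
Change = -6 − (-1) = -5.

-5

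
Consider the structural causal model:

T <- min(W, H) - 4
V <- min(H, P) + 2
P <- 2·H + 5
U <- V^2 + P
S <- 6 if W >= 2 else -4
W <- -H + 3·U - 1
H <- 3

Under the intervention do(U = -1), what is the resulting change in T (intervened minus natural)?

Under do(U=-1), the mechanism U <- V^2 + P is discarded; U is fixed at -1.
W = -H + 3·U - 1  [with H=3, U=-1]  = -7
T = min(W, H) - 4  [with W=-7, H=3]  = -11
Without intervention: P = 2·H + 5  [with H=3]  = 11; V = min(H, P) + 2  [with H=3, P=11]  = 5; U = V^2 + P  [with V=5, P=11]  = 36; W = -H + 3·U - 1  [with H=3, U=36]  = 104; T = min(W, H) - 4  [with W=104, H=3]  = -1.
Change = -11 − (-1) = -10.

-10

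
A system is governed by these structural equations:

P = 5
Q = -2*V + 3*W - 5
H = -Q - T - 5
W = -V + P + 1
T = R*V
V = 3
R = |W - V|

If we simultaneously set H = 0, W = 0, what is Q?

-11

The joint intervention fixes H = 0, W = 0, removing each variable's own equation.
Q = -2*V + 3*W - 5  [with V=3, W=0]  = -11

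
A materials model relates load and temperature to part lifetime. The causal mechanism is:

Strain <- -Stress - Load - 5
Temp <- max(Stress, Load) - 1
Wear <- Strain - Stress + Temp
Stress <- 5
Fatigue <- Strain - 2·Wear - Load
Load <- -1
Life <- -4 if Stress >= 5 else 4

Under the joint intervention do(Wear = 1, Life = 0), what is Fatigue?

-10

Under do(Wear = 1, Life = 0), each intervened variable's structural equation is replaced by its fixed value.
Strain = -Stress - Load - 5  [with Stress=5, Load=-1]  = -9
Fatigue = Strain - 2·Wear - Load  [with Strain=-9, Wear=1, Load=-1]  = -10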